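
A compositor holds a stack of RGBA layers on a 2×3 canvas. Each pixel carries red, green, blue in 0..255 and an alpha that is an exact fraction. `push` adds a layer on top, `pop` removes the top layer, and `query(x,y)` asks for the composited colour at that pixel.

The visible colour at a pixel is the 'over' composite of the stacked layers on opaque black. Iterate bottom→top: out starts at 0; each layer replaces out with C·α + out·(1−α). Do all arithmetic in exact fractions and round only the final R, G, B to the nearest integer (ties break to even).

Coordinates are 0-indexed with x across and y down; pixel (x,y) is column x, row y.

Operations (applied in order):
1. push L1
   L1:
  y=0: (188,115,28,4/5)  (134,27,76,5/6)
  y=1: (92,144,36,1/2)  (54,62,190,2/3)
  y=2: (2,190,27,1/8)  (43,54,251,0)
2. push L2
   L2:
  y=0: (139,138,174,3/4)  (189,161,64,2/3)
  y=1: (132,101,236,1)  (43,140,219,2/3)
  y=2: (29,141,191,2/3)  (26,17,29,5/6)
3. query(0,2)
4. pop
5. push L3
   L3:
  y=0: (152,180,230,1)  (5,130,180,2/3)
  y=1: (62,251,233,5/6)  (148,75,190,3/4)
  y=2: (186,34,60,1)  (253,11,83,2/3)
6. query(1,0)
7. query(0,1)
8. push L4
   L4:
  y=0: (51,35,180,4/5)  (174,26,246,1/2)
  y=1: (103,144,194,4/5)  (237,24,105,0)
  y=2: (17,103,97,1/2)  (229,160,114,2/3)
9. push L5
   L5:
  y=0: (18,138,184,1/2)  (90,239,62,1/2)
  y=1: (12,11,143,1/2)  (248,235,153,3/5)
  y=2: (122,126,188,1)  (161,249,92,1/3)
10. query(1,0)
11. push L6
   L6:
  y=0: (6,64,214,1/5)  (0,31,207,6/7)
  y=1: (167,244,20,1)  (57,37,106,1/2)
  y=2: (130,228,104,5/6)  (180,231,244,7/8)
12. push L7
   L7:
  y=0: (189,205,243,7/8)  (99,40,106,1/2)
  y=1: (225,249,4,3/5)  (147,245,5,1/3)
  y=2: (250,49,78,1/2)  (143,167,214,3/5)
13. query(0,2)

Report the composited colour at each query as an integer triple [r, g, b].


query (0,2) [L1,L2] — begin 0,0,0
+L1 (α=1/8) → [1/4, 95/4, 27/8]
+L2 (α=2/3) → [233/12, 1223/12, 3083/24]
= [19, 102, 128]

(1,0) stack=L1,L3; from [0,0,0]:
after L1 α=5/6: [335/3, 45/2, 190/3]
after L3 α=2/3: [365/9, 565/6, 1270/9]
→ [41, 94, 141]

(0,1) stack=L1,L3; from [0,0,0]:
L1 α=1/2: [46, 72, 18]
L3 α=5/6: [178/3, 1327/6, 1183/6]
= [59, 221, 197]

at x=1,y=0 over L1,L3,L4,L5:
+L1 (α=5/6) → [335/3, 45/2, 190/3]
+L3 (α=2/3) → [365/9, 565/6, 1270/9]
+L4 (α=1/2) → [1931/18, 721/12, 1742/9]
+L5 (α=1/2) → [3551/36, 3589/24, 1150/9]
→ [99, 150, 128]

at x=0,y=2 over L1,L3,L4,L5,L6,L7:
+L1 (α=1/8) → [1/4, 95/4, 27/8]
+L3 (α=1) → [186, 34, 60]
+L4 (α=1/2) → [203/2, 137/2, 157/2]
+L5 (α=1) → [122, 126, 188]
+L6 (α=5/6) → [386/3, 211, 118]
+L7 (α=1/2) → [568/3, 130, 98]
rounded: [189, 130, 98]


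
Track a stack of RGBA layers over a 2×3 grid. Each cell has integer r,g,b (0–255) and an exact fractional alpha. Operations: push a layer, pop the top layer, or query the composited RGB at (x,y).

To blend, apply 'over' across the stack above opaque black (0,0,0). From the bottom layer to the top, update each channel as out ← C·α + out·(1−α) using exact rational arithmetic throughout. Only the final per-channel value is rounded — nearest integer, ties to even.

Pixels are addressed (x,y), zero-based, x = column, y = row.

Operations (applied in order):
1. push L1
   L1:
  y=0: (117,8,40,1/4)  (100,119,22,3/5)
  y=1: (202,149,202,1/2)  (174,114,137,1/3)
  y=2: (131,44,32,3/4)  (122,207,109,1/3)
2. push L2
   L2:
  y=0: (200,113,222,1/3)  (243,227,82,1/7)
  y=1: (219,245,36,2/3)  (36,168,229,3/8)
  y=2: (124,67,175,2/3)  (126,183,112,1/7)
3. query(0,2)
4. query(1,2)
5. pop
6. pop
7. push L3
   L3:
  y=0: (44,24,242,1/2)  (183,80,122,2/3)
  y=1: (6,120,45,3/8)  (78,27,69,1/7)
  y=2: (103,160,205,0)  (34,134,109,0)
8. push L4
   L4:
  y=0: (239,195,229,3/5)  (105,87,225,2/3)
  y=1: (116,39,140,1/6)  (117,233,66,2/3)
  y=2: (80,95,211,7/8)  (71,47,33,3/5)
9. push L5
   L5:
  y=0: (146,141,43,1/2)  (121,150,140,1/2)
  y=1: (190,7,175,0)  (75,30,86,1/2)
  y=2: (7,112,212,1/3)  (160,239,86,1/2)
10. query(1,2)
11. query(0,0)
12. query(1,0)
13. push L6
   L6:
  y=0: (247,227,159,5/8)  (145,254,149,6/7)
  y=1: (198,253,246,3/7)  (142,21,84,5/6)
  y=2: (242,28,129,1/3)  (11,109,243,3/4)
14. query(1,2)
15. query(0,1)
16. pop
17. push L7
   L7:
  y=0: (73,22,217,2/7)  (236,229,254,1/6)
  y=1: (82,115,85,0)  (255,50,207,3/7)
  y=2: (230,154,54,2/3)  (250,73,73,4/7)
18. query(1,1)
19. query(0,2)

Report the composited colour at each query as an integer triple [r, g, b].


query (0,2) [L1,L2] — begin 0,0,0
L1 α=3/4: [393/4, 33, 24]
L2 α=2/3: [1385/12, 167/3, 374/3]
→ [115, 56, 125]

query (1,2) [L1,L2] — begin 0,0,0
L1 α=1/3: [122/3, 69, 109/3]
L2 α=1/7: [370/7, 597/7, 330/7]
→ [53, 85, 47]

query (1,2) [L3,L4,L5] — begin 0,0,0
after L3 α=0: [0, 0, 0]
after L4 α=3/5: [213/5, 141/5, 99/5]
after L5 α=1/2: [1013/10, 668/5, 529/10]
rounded: [101, 134, 53]

query (0,0) [L3,L4,L5] — begin 0,0,0
after L3 α=1/2: [22, 12, 121]
after L4 α=3/5: [761/5, 609/5, 929/5]
after L5 α=1/2: [1491/10, 657/5, 572/5]
→ [149, 131, 114]

query (1,0) [L3,L4,L5] — begin 0,0,0
+L3 (α=2/3) → [122, 160/3, 244/3]
+L4 (α=2/3) → [332/3, 682/9, 1594/9]
+L5 (α=1/2) → [695/6, 1016/9, 1427/9]
→ [116, 113, 159]

at x=1,y=2 over L3,L4,L5,L6:
L3 α=0: [0, 0, 0]
L4 α=3/5: [213/5, 141/5, 99/5]
L5 α=1/2: [1013/10, 668/5, 529/10]
L6 α=3/4: [1343/40, 2303/20, 7819/40]
= [34, 115, 195]

(0,1) stack=L3,L4,L5,L6; from [0,0,0]:
L3 α=3/8: [9/4, 45, 135/8]
L4 α=1/6: [509/24, 44, 1795/48]
L5 α=0: [509/24, 44, 1795/48]
L6 α=3/7: [4073/42, 935/7, 10651/84]
→ [97, 134, 127]

at x=1,y=1 over L3,L4,L5,L7:
+L3 (α=1/7) → [78/7, 27/7, 69/7]
+L4 (α=2/3) → [572/7, 3289/21, 331/7]
+L5 (α=1/2) → [1097/14, 3919/42, 933/14]
+L7 (α=3/7) → [7549/49, 10988/147, 6213/49]
rounded: [154, 75, 127]

at x=0,y=2 over L3,L4,L5,L7:
L3 α=0: [0, 0, 0]
L4 α=7/8: [70, 665/8, 1477/8]
L5 α=1/3: [49, 371/4, 775/4]
L7 α=2/3: [509/3, 1603/12, 1207/12]
rounded: [170, 134, 101]


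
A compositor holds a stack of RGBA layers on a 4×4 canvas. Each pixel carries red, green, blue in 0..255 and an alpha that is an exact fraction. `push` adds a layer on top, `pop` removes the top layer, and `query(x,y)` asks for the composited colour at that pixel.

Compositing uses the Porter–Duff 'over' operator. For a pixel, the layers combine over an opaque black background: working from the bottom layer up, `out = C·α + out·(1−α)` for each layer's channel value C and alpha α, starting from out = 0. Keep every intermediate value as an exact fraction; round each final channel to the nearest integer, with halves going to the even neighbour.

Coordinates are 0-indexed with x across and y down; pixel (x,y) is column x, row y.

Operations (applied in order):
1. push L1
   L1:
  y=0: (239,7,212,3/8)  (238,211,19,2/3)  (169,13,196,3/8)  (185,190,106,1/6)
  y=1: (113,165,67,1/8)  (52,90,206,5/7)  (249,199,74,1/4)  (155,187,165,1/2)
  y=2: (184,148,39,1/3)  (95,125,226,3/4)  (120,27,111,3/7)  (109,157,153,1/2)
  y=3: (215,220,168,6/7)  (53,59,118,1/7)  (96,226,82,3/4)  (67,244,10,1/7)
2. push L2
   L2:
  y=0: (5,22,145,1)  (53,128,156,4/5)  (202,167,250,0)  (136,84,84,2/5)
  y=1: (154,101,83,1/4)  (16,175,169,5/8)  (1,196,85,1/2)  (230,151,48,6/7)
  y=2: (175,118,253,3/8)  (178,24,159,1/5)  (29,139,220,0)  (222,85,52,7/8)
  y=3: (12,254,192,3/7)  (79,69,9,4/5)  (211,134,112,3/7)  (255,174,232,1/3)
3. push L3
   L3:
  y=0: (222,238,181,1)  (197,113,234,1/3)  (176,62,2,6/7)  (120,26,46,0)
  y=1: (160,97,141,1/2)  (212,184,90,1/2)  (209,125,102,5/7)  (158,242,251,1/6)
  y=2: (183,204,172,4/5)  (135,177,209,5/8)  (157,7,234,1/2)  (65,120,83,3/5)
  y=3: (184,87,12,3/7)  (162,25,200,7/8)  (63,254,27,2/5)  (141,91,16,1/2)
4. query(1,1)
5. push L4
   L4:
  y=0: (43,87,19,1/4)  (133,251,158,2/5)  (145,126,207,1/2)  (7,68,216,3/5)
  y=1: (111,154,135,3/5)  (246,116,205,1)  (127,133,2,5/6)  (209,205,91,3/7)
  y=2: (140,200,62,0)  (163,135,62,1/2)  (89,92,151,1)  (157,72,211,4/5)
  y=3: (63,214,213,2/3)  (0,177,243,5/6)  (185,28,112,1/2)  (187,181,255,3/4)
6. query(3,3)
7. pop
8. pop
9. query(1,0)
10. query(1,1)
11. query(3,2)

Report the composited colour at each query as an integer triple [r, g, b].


at x=1,y=1 over L1,L2,L3:
after L1 α=5/7: [260/7, 450/7, 1030/7]
after L2 α=5/8: [335/14, 7475/56, 9005/56]
after L3 α=1/2: [3303/28, 17779/112, 14045/112]
= [118, 159, 125]

at x=3,y=3 over L1,L2,L3,L4:
+L1 (α=1/7) → [67/7, 244/7, 10/7]
+L2 (α=1/3) → [1919/21, 1706/21, 548/7]
+L3 (α=1/2) → [2440/21, 3617/42, 330/7]
+L4 (α=3/4) → [14221/84, 26423/168, 5685/28]
rounded: [169, 157, 203]

(1,0) stack=L1,L2; from [0,0,0]:
after L1 α=2/3: [476/3, 422/3, 38/3]
after L2 α=4/5: [1112/15, 1958/15, 382/3]
= [74, 131, 127]

query (1,1) [L1,L2] — begin 0,0,0
after L1 α=5/7: [260/7, 450/7, 1030/7]
after L2 α=5/8: [335/14, 7475/56, 9005/56]
rounded: [24, 133, 161]

(3,2) stack=L1,L2; from [0,0,0]:
+L1 (α=1/2) → [109/2, 157/2, 153/2]
+L2 (α=7/8) → [3217/16, 1347/16, 881/16]
→ [201, 84, 55]


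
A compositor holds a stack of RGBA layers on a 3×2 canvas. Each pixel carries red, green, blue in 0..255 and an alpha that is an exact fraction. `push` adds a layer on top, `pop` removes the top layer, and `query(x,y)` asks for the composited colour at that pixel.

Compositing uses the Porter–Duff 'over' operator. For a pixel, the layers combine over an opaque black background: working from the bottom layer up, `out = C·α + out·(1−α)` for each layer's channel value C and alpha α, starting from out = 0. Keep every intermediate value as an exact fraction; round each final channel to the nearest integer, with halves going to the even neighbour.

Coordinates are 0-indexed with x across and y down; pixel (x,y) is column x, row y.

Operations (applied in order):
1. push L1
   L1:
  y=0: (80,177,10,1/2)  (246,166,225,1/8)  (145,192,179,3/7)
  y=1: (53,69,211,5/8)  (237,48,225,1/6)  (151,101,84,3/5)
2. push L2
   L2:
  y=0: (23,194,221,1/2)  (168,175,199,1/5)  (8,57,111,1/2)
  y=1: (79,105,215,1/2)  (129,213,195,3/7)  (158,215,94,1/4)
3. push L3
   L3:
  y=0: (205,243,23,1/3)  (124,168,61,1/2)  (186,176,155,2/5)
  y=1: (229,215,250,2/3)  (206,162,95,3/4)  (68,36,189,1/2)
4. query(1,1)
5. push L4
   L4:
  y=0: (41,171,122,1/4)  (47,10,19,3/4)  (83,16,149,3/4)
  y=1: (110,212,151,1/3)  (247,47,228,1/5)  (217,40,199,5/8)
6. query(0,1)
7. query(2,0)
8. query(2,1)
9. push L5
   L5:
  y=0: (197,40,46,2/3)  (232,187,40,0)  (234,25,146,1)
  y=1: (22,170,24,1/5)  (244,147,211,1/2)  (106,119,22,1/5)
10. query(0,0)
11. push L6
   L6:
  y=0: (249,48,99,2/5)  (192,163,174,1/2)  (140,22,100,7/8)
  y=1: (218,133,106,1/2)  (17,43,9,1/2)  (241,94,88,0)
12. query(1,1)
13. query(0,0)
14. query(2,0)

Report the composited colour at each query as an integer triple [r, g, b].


query (1,1) [L1,L2,L3] — begin 0,0,0
after L1 α=1/6: [79/2, 8, 75/2]
after L2 α=3/7: [545/7, 671/7, 105]
after L3 α=3/4: [4871/28, 4073/28, 195/2]
→ [174, 145, 98]

query (0,1) [L1,L2,L3,L4] — begin 0,0,0
after L1 α=5/8: [265/8, 345/8, 1055/8]
after L2 α=1/2: [897/16, 1185/16, 2775/16]
after L3 α=2/3: [8225/48, 8065/48, 10775/48]
after L4 α=1/3: [10865/72, 13153/72, 14399/72]
→ [151, 183, 200]

(2,0) stack=L1,L2,L3,L4; from [0,0,0]:
L1 α=3/7: [435/7, 576/7, 537/7]
L2 α=1/2: [491/14, 975/14, 657/7]
L3 α=2/5: [6681/70, 7853/70, 4141/35]
L4 α=3/4: [24111/280, 11213/280, 9893/70]
= [86, 40, 141]

at x=2,y=1 over L1,L2,L3,L4:
+L1 (α=3/5) → [453/5, 303/5, 252/5]
+L2 (α=1/4) → [2149/20, 496/5, 613/10]
+L3 (α=1/2) → [3509/40, 338/5, 2503/20]
+L4 (α=5/8) → [53927/320, 1007/20, 27409/160]
rounded: [169, 50, 171]

query (0,0) [L1,L2,L3,L4,L5] — begin 0,0,0
after L1 α=1/2: [40, 177/2, 5]
after L2 α=1/2: [63/2, 565/4, 113]
after L3 α=1/3: [268/3, 1051/6, 83]
after L4 α=1/4: [309/4, 1393/8, 371/4]
after L5 α=2/3: [1885/12, 2033/24, 739/12]
rounded: [157, 85, 62]

query (1,1) [L1,L2,L3,L4,L5,L6] — begin 0,0,0
L1 α=1/6: [79/2, 8, 75/2]
L2 α=3/7: [545/7, 671/7, 105]
L3 α=3/4: [4871/28, 4073/28, 195/2]
L4 α=1/5: [1320/7, 4402/35, 618/5]
L5 α=1/2: [1514/7, 9547/70, 1673/10]
L6 α=1/2: [1633/14, 12557/140, 1763/20]
= [117, 90, 88]

query (0,0) [L1,L2,L3,L4,L5,L6] — begin 0,0,0
L1 α=1/2: [40, 177/2, 5]
L2 α=1/2: [63/2, 565/4, 113]
L3 α=1/3: [268/3, 1051/6, 83]
L4 α=1/4: [309/4, 1393/8, 371/4]
L5 α=2/3: [1885/12, 2033/24, 739/12]
L6 α=2/5: [3877/20, 2801/40, 1531/20]
rounded: [194, 70, 77]

at x=2,y=0 over L1,L2,L3,L4,L5,L6:
L1 α=3/7: [435/7, 576/7, 537/7]
L2 α=1/2: [491/14, 975/14, 657/7]
L3 α=2/5: [6681/70, 7853/70, 4141/35]
L4 α=3/4: [24111/280, 11213/280, 9893/70]
L5 α=1: [234, 25, 146]
L6 α=7/8: [607/4, 179/8, 423/4]
rounded: [152, 22, 106]


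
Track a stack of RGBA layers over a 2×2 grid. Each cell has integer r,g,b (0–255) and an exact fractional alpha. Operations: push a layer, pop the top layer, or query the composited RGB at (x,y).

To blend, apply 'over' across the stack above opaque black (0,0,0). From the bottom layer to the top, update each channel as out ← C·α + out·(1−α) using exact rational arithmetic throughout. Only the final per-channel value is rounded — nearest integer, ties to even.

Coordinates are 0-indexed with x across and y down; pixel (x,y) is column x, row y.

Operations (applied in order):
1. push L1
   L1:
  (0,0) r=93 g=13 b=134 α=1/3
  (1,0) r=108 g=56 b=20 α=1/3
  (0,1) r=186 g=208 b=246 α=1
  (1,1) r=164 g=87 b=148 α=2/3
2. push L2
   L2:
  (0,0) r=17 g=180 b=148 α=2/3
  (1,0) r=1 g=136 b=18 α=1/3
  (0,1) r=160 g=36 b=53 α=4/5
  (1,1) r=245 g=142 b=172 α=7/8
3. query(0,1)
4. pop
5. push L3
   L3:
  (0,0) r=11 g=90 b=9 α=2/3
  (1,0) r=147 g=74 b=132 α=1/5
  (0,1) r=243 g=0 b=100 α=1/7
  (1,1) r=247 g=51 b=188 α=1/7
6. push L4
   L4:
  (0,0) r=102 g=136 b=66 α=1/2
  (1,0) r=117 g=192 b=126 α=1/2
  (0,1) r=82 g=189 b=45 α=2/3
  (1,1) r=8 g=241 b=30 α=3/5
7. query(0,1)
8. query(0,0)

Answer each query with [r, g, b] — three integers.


query (0,1) [L1,L2] — begin 0,0,0
+L1 (α=1) → [186, 208, 246]
+L2 (α=4/5) → [826/5, 352/5, 458/5]
rounded: [165, 70, 92]

(0,1) stack=L1,L3,L4; from [0,0,0]:
+L1 (α=1) → [186, 208, 246]
+L3 (α=1/7) → [1359/7, 1248/7, 1576/7]
+L4 (α=2/3) → [2507/21, 1298/7, 2206/21]
= [119, 185, 105]

at x=0,y=0 over L1,L3,L4:
+L1 (α=1/3) → [31, 13/3, 134/3]
+L3 (α=2/3) → [53/3, 553/9, 188/9]
+L4 (α=1/2) → [359/6, 1777/18, 391/9]
rounded: [60, 99, 43]


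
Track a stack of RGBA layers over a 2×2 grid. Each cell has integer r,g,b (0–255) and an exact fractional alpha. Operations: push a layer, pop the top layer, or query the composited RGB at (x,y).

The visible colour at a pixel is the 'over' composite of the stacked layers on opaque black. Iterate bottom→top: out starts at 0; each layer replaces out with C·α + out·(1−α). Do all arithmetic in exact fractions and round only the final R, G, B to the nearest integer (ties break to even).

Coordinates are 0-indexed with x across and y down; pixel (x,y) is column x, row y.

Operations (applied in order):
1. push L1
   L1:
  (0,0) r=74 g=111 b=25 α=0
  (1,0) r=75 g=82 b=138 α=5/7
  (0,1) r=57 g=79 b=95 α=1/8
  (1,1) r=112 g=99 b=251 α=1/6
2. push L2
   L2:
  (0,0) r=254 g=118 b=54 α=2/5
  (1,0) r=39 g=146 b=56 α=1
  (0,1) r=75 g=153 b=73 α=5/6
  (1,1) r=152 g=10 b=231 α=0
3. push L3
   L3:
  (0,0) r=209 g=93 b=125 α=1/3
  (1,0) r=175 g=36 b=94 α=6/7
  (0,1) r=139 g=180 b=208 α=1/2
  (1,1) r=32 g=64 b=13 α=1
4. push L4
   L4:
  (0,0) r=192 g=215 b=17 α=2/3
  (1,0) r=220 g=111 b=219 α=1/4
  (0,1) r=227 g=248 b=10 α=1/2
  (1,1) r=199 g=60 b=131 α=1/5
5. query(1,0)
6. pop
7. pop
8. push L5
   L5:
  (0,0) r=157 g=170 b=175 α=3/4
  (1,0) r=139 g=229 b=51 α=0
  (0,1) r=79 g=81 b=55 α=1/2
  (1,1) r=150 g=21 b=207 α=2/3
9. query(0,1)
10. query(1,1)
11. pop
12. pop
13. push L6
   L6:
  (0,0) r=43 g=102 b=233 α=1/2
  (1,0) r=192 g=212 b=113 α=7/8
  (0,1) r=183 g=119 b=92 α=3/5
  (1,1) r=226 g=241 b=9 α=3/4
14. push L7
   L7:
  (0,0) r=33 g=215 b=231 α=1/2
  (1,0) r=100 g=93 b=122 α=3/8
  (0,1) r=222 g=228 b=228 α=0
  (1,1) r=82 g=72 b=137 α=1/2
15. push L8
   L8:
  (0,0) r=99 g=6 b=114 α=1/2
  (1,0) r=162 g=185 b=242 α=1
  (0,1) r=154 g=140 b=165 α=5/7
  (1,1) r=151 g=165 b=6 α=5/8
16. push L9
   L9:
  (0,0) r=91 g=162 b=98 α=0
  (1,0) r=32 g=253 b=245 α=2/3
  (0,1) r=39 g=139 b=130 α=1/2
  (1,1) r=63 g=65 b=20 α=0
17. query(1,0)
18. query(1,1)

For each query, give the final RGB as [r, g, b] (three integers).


query (1,0) [L1,L2,L3,L4] — begin 0,0,0
+L1 (α=5/7) → [375/7, 410/7, 690/7]
+L2 (α=1) → [39, 146, 56]
+L3 (α=6/7) → [1089/7, 362/7, 620/7]
+L4 (α=1/4) → [4807/28, 1863/28, 3393/28]
→ [172, 67, 121]

at x=0,y=1 over L1,L2,L5:
after L1 α=1/8: [57/8, 79/8, 95/8]
after L2 α=5/6: [1019/16, 6199/48, 1005/16]
after L5 α=1/2: [2283/32, 10087/96, 1885/32]
→ [71, 105, 59]

query (1,1) [L1,L2,L5] — begin 0,0,0
after L1 α=1/6: [56/3, 33/2, 251/6]
after L2 α=0: [56/3, 33/2, 251/6]
after L5 α=2/3: [956/9, 39/2, 2735/18]
rounded: [106, 20, 152]

at x=1,y=0 over L1,L6,L7,L8,L9:
after L1 α=5/7: [375/7, 410/7, 690/7]
after L6 α=7/8: [9783/56, 5399/28, 6227/56]
after L7 α=3/8: [65715/448, 34807/224, 51631/448]
after L8 α=1: [162, 185, 242]
after L9 α=2/3: [226/3, 691/3, 244]
rounded: [75, 230, 244]

query (1,1) [L1,L6,L7,L8,L9] — begin 0,0,0
+L1 (α=1/6) → [56/3, 33/2, 251/6]
+L6 (α=3/4) → [1045/6, 1479/8, 413/24]
+L7 (α=1/2) → [1537/12, 2055/16, 3701/48]
+L8 (α=5/8) → [4557/32, 19365/128, 4181/128]
+L9 (α=0) → [4557/32, 19365/128, 4181/128]
rounded: [142, 151, 33]


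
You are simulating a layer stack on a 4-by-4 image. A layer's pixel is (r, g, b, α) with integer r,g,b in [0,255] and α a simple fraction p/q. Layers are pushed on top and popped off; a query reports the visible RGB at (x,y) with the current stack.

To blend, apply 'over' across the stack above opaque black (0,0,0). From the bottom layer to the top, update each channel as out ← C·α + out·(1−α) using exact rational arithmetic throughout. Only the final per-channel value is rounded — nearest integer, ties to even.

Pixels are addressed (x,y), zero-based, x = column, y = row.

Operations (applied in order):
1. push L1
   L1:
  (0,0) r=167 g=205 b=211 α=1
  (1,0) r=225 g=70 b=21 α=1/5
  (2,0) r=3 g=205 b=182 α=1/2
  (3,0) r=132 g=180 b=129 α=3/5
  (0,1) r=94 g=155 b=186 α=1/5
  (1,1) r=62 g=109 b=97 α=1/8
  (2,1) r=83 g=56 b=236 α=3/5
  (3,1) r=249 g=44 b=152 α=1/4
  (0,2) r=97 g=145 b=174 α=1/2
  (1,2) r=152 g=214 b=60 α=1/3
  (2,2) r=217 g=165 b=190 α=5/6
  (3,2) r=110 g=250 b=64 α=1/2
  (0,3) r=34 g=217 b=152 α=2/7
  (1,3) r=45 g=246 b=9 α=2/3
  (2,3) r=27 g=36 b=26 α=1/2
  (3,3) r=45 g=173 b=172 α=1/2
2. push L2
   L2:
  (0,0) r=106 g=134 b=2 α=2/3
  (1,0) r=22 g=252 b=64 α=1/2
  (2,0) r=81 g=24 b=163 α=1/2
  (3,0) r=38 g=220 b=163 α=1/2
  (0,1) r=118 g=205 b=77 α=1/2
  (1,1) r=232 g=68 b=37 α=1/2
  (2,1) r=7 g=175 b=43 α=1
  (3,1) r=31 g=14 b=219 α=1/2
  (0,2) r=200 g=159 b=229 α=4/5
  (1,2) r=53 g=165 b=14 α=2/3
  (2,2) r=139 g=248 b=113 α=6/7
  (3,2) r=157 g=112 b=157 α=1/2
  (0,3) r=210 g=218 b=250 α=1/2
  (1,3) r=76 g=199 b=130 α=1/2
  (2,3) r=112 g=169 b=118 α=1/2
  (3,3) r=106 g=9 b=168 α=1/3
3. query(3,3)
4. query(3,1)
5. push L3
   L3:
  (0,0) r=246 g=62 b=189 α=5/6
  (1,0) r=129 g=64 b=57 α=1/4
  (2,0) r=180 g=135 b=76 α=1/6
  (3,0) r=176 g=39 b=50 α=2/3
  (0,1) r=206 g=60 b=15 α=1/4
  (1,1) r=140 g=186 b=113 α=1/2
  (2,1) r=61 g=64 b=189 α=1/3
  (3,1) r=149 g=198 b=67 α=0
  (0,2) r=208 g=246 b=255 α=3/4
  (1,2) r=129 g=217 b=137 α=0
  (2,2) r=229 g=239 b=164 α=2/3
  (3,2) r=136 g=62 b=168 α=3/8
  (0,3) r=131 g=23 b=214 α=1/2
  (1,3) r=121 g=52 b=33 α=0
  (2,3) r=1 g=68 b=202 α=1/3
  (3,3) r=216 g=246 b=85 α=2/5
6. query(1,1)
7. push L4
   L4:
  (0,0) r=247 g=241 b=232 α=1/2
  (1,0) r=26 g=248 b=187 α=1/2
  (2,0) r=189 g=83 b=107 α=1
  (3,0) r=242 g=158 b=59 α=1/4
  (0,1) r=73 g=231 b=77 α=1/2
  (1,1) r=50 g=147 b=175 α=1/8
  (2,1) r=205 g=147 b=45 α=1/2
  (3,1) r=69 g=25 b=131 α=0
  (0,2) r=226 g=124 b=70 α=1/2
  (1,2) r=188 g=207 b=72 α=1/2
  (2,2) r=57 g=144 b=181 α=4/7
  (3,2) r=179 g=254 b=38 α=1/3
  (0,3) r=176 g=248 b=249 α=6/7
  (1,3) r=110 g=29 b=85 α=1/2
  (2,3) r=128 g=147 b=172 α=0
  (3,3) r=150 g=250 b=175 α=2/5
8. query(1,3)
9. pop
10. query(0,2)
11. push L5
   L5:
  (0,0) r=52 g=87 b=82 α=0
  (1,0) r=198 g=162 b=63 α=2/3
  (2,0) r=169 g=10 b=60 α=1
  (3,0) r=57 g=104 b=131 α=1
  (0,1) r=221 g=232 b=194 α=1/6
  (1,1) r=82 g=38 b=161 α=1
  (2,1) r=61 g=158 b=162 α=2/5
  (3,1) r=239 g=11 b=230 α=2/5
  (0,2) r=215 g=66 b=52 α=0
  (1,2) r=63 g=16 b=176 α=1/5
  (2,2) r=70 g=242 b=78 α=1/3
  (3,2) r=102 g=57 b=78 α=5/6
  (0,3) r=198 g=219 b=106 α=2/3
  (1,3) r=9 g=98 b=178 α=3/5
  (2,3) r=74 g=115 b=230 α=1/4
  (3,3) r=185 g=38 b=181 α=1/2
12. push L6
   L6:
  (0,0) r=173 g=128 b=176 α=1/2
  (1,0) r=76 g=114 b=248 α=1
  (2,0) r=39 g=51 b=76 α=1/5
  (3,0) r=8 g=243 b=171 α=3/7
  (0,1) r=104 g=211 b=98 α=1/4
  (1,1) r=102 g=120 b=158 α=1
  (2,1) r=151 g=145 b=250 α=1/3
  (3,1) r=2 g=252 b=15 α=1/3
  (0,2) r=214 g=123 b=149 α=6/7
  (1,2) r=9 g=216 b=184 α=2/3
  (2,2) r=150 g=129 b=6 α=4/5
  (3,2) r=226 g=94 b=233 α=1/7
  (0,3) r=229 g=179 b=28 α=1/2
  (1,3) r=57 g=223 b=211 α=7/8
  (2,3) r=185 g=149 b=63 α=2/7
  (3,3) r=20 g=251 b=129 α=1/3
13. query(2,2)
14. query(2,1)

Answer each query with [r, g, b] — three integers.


(3,3) stack=L1,L2; from [0,0,0]:
L1 α=1/2: [45/2, 173/2, 86]
L2 α=1/3: [151/3, 182/3, 340/3]
= [50, 61, 113]

query (3,1) [L1,L2] — begin 0,0,0
+L1 (α=1/4) → [249/4, 11, 38]
+L2 (α=1/2) → [373/8, 25/2, 257/2]
rounded: [47, 12, 128]

query (1,1) [L1,L2,L3] — begin 0,0,0
L1 α=1/8: [31/4, 109/8, 97/8]
L2 α=1/2: [959/8, 653/16, 393/16]
L3 α=1/2: [2079/16, 3629/32, 2201/32]
rounded: [130, 113, 69]

at x=1,y=3 over L1,L2,L3,L4:
after L1 α=2/3: [30, 164, 6]
after L2 α=1/2: [53, 363/2, 68]
after L3 α=0: [53, 363/2, 68]
after L4 α=1/2: [163/2, 421/4, 153/2]
→ [82, 105, 76]

at x=0,y=2 over L1,L2,L3:
L1 α=1/2: [97/2, 145/2, 87]
L2 α=4/5: [1697/10, 1417/10, 1003/5]
L3 α=3/4: [7937/40, 8797/40, 1207/5]
rounded: [198, 220, 241]

at x=2,y=2 over L1,L2,L3,L5,L6:
+L1 (α=5/6) → [1085/6, 275/2, 475/3]
+L2 (α=6/7) → [6089/42, 3251/14, 2509/21]
+L3 (α=2/3) → [25325/126, 9943/42, 9397/63]
+L5 (α=1/3) → [29735/189, 15025/63, 23708/189]
+L6 (α=4/5) → [28627/189, 47533/315, 28244/945]
= [151, 151, 30]

query (2,1) [L1,L2,L3,L5,L6] — begin 0,0,0
L1 α=3/5: [249/5, 168/5, 708/5]
L2 α=1: [7, 175, 43]
L3 α=1/3: [25, 138, 275/3]
L5 α=2/5: [197/5, 146, 599/5]
L6 α=1/3: [383/5, 437/3, 816/5]
= [77, 146, 163]


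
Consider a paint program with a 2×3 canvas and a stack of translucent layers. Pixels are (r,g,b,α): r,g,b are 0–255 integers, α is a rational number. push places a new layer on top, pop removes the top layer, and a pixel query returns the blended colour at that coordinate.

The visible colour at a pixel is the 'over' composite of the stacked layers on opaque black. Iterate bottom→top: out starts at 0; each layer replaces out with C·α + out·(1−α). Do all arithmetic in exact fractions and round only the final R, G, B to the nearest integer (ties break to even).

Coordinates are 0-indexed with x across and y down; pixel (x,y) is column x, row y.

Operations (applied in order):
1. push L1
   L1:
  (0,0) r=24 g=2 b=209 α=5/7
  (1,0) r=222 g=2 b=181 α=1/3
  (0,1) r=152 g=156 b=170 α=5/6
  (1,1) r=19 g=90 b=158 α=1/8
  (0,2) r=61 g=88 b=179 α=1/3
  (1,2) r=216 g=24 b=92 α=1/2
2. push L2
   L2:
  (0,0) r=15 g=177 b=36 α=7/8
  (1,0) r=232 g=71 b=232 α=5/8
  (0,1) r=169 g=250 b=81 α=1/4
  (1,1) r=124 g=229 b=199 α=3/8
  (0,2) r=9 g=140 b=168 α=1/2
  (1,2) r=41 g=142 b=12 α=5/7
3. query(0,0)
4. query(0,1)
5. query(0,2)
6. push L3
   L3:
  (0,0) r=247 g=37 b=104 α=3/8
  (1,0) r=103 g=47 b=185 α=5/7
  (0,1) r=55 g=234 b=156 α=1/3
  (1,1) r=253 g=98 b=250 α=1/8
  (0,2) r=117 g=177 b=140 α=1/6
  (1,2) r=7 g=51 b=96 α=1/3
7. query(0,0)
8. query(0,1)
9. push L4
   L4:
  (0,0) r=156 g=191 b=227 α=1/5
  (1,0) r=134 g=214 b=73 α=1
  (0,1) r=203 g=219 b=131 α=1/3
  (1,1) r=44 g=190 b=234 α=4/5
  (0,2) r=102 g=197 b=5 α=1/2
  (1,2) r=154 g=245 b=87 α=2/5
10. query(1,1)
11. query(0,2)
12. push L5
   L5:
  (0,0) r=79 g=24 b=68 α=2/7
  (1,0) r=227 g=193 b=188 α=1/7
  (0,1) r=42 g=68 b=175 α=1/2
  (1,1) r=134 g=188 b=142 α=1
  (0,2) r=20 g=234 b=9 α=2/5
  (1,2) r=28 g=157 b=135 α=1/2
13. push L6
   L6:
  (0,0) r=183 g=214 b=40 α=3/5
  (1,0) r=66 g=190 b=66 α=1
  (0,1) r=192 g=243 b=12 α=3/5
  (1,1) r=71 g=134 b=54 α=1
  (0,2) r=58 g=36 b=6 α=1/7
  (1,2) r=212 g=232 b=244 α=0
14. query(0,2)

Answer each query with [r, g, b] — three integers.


query (0,0) [L1,L2] — begin 0,0,0
L1 α=5/7: [120/7, 10/7, 1045/7]
L2 α=7/8: [855/56, 8683/56, 2809/56]
= [15, 155, 50]

(0,1) stack=L1,L2; from [0,0,0]:
L1 α=5/6: [380/3, 130, 425/3]
L2 α=1/4: [549/4, 160, 253/2]
rounded: [137, 160, 126]

query (0,2) [L1,L2] — begin 0,0,0
L1 α=1/3: [61/3, 88/3, 179/3]
L2 α=1/2: [44/3, 254/3, 683/6]
= [15, 85, 114]

query (0,0) [L1,L2,L3] — begin 0,0,0
+L1 (α=5/7) → [120/7, 10/7, 1045/7]
+L2 (α=7/8) → [855/56, 8683/56, 2809/56]
+L3 (α=3/8) → [45771/448, 49631/448, 31517/448]
rounded: [102, 111, 70]

(0,1) stack=L1,L2,L3; from [0,0,0]:
L1 α=5/6: [380/3, 130, 425/3]
L2 α=1/4: [549/4, 160, 253/2]
L3 α=1/3: [659/6, 554/3, 409/3]
rounded: [110, 185, 136]

query (1,1) [L1,L2,L3,L4] — begin 0,0,0
+L1 (α=1/8) → [19/8, 45/4, 79/4]
+L2 (α=3/8) → [3071/64, 2973/32, 2783/32]
+L3 (α=1/8) → [37689/512, 23947/256, 27481/256]
+L4 (α=4/5) → [127801/2560, 218507/1280, 267097/1280]
→ [50, 171, 209]

query (0,2) [L1,L2,L3,L4] — begin 0,0,0
L1 α=1/3: [61/3, 88/3, 179/3]
L2 α=1/2: [44/3, 254/3, 683/6]
L3 α=1/6: [571/18, 1801/18, 4255/36]
L4 α=1/2: [2407/36, 5347/36, 4435/72]
→ [67, 149, 62]

at x=0,y=2 over L1,L2,L3,L4,L5,L6:
+L1 (α=1/3) → [61/3, 88/3, 179/3]
+L2 (α=1/2) → [44/3, 254/3, 683/6]
+L3 (α=1/6) → [571/18, 1801/18, 4255/36]
+L4 (α=1/2) → [2407/36, 5347/36, 4435/72]
+L5 (α=2/5) → [2887/60, 10963/60, 4867/120]
+L6 (α=1/7) → [3467/70, 11323/70, 4987/140]
rounded: [50, 162, 36]


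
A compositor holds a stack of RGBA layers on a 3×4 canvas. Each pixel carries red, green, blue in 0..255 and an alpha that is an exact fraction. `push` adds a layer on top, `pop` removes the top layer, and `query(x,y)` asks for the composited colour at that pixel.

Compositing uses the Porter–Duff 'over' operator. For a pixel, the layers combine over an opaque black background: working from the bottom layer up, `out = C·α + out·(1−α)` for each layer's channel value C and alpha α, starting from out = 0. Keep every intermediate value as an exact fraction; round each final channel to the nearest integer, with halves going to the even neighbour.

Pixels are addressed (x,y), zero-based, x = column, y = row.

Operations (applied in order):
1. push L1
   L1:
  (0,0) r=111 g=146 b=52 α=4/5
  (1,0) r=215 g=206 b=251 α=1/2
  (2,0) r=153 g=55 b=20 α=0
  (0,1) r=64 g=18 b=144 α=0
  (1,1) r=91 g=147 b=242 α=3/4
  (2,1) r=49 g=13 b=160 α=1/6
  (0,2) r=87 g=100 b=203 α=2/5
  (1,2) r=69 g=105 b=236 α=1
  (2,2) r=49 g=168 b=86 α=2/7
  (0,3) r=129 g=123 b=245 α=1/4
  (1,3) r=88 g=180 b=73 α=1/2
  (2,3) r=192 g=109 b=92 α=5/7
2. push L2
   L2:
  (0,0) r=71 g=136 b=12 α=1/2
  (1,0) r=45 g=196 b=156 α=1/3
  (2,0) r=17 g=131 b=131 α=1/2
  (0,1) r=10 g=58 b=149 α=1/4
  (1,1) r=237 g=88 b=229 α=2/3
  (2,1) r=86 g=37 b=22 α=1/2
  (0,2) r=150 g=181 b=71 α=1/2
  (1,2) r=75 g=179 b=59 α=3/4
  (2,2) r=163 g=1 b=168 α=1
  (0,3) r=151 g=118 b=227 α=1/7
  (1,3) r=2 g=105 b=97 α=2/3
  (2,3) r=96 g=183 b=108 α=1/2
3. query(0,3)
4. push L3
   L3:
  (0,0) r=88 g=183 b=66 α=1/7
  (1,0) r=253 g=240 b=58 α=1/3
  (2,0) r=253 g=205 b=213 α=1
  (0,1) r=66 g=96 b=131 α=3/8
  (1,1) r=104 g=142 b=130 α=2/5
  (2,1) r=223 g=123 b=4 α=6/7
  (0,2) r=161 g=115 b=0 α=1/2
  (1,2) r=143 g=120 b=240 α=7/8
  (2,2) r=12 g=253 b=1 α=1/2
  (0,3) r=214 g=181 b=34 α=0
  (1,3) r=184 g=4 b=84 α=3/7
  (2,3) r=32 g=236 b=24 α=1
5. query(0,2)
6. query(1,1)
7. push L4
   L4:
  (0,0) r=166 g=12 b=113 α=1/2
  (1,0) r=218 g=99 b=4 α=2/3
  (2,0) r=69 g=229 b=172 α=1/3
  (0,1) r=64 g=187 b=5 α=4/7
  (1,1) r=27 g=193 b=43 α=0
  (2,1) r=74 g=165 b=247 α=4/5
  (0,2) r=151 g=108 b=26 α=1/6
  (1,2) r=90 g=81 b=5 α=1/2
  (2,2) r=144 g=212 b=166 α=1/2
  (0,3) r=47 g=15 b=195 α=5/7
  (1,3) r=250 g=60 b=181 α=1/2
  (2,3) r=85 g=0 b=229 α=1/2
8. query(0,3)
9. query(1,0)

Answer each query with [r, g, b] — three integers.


query (0,3) [L1,L2] — begin 0,0,0
L1 α=1/4: [129/4, 123/4, 245/4]
L2 α=1/7: [689/14, 605/14, 1189/14]
= [49, 43, 85]

(0,2) stack=L1,L2,L3; from [0,0,0]:
L1 α=2/5: [174/5, 40, 406/5]
L2 α=1/2: [462/5, 221/2, 761/10]
L3 α=1/2: [1267/10, 451/4, 761/20]
= [127, 113, 38]

query (1,1) [L1,L2,L3] — begin 0,0,0
after L1 α=3/4: [273/4, 441/4, 363/2]
after L2 α=2/3: [723/4, 1145/12, 1279/6]
after L3 α=2/5: [3001/20, 2281/20, 1799/10]
→ [150, 114, 180]

at x=0,y=3 over L1,L2,L3,L4:
+L1 (α=1/4) → [129/4, 123/4, 245/4]
+L2 (α=1/7) → [689/14, 605/14, 1189/14]
+L3 (α=0) → [689/14, 605/14, 1189/14]
+L4 (α=5/7) → [2334/49, 1130/49, 8014/49]
→ [48, 23, 164]

query (1,0) [L1,L2,L3,L4] — begin 0,0,0
+L1 (α=1/2) → [215/2, 103, 251/2]
+L2 (α=1/3) → [260/3, 134, 407/3]
+L3 (α=1/3) → [1279/9, 508/3, 988/9]
+L4 (α=2/3) → [5203/27, 1102/9, 1060/27]
rounded: [193, 122, 39]


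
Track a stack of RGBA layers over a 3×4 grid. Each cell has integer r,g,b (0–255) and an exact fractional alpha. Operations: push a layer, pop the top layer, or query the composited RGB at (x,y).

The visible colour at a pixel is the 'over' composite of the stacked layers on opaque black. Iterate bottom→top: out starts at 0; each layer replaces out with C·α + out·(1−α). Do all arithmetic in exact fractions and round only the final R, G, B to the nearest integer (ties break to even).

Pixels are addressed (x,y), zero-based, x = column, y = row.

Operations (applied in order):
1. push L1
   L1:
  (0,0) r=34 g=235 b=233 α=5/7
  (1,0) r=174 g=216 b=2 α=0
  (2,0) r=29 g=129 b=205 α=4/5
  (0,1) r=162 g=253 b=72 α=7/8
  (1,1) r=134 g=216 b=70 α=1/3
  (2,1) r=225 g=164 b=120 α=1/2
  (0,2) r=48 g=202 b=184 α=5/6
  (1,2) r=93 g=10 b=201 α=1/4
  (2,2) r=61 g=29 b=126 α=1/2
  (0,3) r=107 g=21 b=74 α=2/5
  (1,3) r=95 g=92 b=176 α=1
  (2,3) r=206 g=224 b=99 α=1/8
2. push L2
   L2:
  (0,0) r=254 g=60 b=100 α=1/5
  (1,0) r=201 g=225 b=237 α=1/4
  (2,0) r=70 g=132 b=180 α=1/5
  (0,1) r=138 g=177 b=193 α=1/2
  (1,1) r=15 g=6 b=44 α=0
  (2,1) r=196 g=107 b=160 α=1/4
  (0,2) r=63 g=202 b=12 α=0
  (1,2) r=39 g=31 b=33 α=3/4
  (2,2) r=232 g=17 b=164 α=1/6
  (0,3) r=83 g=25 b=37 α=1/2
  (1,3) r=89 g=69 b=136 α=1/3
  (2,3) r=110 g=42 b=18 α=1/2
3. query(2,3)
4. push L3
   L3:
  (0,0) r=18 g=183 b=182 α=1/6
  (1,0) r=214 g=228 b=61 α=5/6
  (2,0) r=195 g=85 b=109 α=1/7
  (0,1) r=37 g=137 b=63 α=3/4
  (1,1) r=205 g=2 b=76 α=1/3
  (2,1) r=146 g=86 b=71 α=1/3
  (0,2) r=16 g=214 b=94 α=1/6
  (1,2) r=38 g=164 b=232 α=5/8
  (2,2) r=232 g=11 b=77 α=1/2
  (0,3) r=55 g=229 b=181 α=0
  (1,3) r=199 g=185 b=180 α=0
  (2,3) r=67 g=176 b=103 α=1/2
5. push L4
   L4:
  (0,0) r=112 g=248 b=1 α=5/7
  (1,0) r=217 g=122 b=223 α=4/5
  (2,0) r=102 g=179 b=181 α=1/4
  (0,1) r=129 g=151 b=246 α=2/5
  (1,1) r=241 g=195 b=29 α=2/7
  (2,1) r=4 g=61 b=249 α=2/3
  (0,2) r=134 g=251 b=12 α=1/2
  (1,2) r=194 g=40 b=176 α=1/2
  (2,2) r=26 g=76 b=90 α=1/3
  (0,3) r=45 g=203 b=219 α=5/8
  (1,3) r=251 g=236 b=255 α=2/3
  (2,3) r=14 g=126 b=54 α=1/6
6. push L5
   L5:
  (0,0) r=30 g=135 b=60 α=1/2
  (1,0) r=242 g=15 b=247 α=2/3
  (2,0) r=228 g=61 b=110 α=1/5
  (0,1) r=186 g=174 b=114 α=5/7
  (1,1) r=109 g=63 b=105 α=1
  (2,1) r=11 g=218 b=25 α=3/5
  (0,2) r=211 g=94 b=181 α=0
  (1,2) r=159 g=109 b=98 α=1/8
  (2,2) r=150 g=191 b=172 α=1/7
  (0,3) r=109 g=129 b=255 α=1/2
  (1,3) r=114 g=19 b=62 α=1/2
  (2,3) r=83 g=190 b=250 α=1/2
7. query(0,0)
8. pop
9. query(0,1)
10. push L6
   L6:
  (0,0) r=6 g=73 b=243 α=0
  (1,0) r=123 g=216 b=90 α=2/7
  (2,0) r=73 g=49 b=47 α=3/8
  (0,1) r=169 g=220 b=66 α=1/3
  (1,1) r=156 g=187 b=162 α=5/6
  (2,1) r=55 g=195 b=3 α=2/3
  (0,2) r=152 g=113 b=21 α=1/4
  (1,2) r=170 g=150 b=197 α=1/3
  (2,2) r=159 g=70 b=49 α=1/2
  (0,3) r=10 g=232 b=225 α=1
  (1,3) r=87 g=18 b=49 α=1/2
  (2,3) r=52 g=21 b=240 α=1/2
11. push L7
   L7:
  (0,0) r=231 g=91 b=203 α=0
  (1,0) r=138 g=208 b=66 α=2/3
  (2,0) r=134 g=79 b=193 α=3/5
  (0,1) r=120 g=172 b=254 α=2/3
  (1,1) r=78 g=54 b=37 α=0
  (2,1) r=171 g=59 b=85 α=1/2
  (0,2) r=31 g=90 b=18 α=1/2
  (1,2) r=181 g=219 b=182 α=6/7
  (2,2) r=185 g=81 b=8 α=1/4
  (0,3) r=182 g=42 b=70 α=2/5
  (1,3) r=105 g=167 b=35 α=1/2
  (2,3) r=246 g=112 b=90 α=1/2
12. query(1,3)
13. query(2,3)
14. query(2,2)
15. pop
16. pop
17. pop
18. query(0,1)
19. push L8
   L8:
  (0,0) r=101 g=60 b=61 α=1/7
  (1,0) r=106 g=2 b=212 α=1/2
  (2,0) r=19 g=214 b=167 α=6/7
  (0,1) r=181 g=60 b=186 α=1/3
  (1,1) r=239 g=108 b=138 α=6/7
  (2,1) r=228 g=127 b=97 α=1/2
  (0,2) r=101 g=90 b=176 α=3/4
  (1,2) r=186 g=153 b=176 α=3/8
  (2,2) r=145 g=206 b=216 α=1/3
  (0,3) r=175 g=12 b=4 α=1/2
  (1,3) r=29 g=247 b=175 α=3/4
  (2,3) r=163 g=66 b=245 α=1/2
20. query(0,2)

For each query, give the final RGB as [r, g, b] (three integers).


at x=2,y=3 over L1,L2:
L1 α=1/8: [103/4, 28, 99/8]
L2 α=1/2: [543/8, 35, 243/16]
rounded: [68, 35, 15]

at x=0,y=0 over L1,L2,L3,L4,L5:
after L1 α=5/7: [170/7, 1175/7, 1165/7]
after L2 α=1/5: [2458/35, 1024/7, 1072/7]
after L3 α=1/6: [1292/21, 6401/42, 3317/21]
after L4 α=5/7: [14344/147, 32441/147, 6739/147]
after L5 α=1/2: [9377/147, 26143/147, 15559/294]
= [64, 178, 53]

query (0,1) [L1,L2,L3,L4] — begin 0,0,0
+L1 (α=7/8) → [567/4, 1771/8, 63]
+L2 (α=1/2) → [1119/8, 3187/16, 128]
+L3 (α=3/4) → [2007/32, 9763/64, 317/4]
+L4 (α=2/5) → [14277/160, 48617/320, 2919/20]
= [89, 152, 146]

at x=1,y=3 over L1,L2,L3,L4,L6,L7:
after L1 α=1: [95, 92, 176]
after L2 α=1/3: [93, 253/3, 488/3]
after L3 α=0: [93, 253/3, 488/3]
after L4 α=2/3: [595/3, 1669/9, 2018/9]
after L6 α=1/2: [428/3, 1831/18, 2459/18]
after L7 α=1/2: [743/6, 4837/36, 3089/36]
→ [124, 134, 86]

query (2,3) [L1,L2,L3,L4,L6,L7] — begin 0,0,0
+L1 (α=1/8) → [103/4, 28, 99/8]
+L2 (α=1/2) → [543/8, 35, 243/16]
+L3 (α=1/2) → [1079/16, 211/2, 1891/32]
+L4 (α=1/6) → [1873/32, 1307/12, 11183/192]
+L6 (α=1/2) → [3537/64, 1559/24, 57263/384]
+L7 (α=1/2) → [19281/128, 4247/48, 91823/768]
= [151, 88, 120]

(2,2) stack=L1,L2,L3,L4,L6,L7; from [0,0,0]:
after L1 α=1/2: [61/2, 29/2, 63]
after L2 α=1/6: [769/12, 179/12, 479/6]
after L3 α=1/2: [3553/24, 311/24, 941/12]
after L4 α=1/3: [3865/36, 1223/36, 1481/18]
after L6 α=1/2: [9589/72, 3743/72, 2363/36]
after L7 α=1/4: [14029/96, 5687/96, 2459/48]
= [146, 59, 51]

(0,1) stack=L1,L2,L3; from [0,0,0]:
L1 α=7/8: [567/4, 1771/8, 63]
L2 α=1/2: [1119/8, 3187/16, 128]
L3 α=3/4: [2007/32, 9763/64, 317/4]
rounded: [63, 153, 79]

at x=0,y=2 over L1,L2,L3,L8:
+L1 (α=5/6) → [40, 505/3, 460/3]
+L2 (α=0) → [40, 505/3, 460/3]
+L3 (α=1/6) → [36, 3167/18, 1291/9]
+L8 (α=3/4) → [339/4, 8027/72, 6043/36]
→ [85, 111, 168]


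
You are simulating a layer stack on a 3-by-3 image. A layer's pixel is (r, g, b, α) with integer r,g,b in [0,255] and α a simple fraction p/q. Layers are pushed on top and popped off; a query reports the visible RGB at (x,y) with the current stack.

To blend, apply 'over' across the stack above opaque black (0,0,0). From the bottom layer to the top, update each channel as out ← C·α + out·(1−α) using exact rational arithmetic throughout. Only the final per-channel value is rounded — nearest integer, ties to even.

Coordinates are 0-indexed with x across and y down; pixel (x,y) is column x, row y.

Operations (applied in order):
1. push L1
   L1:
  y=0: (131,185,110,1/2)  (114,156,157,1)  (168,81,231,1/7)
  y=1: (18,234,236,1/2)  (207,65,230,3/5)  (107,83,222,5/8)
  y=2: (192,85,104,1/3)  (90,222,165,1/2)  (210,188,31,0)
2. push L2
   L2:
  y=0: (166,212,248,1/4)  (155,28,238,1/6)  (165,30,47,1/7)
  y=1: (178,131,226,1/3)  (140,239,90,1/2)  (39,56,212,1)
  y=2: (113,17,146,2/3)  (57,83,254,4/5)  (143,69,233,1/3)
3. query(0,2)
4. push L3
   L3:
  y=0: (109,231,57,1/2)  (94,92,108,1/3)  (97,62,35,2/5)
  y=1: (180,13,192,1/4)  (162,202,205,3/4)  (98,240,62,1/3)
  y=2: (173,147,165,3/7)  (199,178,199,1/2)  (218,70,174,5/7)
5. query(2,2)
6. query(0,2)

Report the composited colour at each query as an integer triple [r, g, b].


(0,2) stack=L1,L2; from [0,0,0]:
L1 α=1/3: [64, 85/3, 104/3]
L2 α=2/3: [290/3, 187/9, 980/9]
= [97, 21, 109]

query (2,2) [L1,L2,L3] — begin 0,0,0
+L1 (α=0) → [0, 0, 0]
+L2 (α=1/3) → [143/3, 23, 233/3]
+L3 (α=5/7) → [508/3, 396/7, 3076/21]
= [169, 57, 146]

query (0,2) [L1,L2,L3] — begin 0,0,0
after L1 α=1/3: [64, 85/3, 104/3]
after L2 α=2/3: [290/3, 187/9, 980/9]
after L3 α=3/7: [2717/21, 4717/63, 8375/63]
rounded: [129, 75, 133]


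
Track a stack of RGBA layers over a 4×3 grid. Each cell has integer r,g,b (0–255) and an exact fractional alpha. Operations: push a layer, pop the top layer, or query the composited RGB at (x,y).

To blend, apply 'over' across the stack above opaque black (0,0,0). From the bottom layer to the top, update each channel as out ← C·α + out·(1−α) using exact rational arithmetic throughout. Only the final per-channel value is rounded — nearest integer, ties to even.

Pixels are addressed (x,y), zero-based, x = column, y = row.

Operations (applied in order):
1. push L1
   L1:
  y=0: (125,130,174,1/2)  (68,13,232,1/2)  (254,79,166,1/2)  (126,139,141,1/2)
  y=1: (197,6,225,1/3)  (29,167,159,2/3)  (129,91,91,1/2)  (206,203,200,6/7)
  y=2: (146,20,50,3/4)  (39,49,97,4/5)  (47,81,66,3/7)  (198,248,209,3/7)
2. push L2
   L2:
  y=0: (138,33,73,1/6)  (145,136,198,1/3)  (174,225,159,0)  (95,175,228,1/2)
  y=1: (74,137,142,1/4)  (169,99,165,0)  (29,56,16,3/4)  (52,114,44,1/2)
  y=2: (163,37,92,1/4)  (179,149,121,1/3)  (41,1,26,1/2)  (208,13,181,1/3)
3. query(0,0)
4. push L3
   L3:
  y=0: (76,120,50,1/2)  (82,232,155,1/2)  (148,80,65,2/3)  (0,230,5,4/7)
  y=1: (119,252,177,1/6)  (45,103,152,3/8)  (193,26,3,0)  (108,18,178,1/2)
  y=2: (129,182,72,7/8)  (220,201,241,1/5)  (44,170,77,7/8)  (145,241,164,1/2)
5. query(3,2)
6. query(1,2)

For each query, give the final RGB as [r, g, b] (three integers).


(0,0) stack=L1,L2; from [0,0,0]:
after L1 α=1/2: [125/2, 65, 87]
after L2 α=1/6: [901/12, 179/3, 254/3]
= [75, 60, 85]

query (3,2) [L1,L2,L3] — begin 0,0,0
L1 α=3/7: [594/7, 744/7, 627/7]
L2 α=1/3: [2644/21, 1579/21, 2521/21]
L3 α=1/2: [5689/42, 3320/21, 5965/42]
rounded: [135, 158, 142]

query (1,2) [L1,L2,L3] — begin 0,0,0
L1 α=4/5: [156/5, 196/5, 388/5]
L2 α=1/3: [1207/15, 379/5, 1381/15]
L3 α=1/5: [8128/75, 2521/25, 9139/75]
rounded: [108, 101, 122]


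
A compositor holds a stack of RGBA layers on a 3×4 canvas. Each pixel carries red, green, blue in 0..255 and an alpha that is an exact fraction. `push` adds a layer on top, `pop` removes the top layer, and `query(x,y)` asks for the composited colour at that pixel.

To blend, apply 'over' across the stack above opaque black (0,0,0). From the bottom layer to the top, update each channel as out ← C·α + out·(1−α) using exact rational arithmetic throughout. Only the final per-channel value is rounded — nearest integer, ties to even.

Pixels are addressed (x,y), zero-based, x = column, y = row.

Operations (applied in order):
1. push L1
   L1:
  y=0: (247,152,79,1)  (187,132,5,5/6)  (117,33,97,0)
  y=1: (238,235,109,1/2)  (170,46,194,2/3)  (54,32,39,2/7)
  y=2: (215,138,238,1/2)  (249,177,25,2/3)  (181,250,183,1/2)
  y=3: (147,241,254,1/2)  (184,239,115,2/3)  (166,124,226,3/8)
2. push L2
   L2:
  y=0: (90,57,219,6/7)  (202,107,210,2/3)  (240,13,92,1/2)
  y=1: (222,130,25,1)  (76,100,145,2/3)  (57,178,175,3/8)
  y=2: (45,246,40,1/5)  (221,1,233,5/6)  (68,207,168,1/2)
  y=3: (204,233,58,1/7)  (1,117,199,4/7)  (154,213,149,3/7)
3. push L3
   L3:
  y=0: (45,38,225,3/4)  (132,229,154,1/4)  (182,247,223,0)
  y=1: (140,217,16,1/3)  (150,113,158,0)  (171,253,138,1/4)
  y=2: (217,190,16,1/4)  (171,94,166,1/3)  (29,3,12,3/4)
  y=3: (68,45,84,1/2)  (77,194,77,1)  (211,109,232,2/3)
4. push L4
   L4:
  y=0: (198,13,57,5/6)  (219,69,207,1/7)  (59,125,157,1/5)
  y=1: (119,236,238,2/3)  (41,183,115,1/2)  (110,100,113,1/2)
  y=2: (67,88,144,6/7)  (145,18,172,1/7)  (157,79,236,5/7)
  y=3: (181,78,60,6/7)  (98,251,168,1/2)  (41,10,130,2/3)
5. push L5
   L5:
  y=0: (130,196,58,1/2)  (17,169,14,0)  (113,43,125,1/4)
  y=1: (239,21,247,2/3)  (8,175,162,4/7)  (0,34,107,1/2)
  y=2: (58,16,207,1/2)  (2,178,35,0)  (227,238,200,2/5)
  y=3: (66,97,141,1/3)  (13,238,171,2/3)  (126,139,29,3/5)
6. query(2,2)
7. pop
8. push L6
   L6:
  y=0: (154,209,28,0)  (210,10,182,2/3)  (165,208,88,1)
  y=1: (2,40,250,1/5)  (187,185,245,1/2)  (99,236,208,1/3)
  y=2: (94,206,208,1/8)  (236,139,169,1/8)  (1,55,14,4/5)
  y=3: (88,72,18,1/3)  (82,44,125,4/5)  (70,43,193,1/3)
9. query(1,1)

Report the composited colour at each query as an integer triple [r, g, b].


query (2,2) [L1,L2,L3,L4,L5] — begin 0,0,0
after L1 α=1/2: [181/2, 125, 183/2]
after L2 α=1/2: [317/4, 166, 519/4]
after L3 α=3/4: [665/16, 175/4, 663/16]
after L4 α=5/7: [6945/56, 965/14, 10103/56]
after L5 α=2/5: [46259/280, 9559/70, 52709/280]
= [165, 137, 188]

at x=1,y=1 over L1,L2,L3,L4,L6:
L1 α=2/3: [340/3, 92/3, 388/3]
L2 α=2/3: [796/9, 692/9, 1258/9]
L3 α=0: [796/9, 692/9, 1258/9]
L4 α=1/2: [1165/18, 2339/18, 2293/18]
L6 α=1/2: [4531/36, 5669/36, 6703/36]
= [126, 157, 186]
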